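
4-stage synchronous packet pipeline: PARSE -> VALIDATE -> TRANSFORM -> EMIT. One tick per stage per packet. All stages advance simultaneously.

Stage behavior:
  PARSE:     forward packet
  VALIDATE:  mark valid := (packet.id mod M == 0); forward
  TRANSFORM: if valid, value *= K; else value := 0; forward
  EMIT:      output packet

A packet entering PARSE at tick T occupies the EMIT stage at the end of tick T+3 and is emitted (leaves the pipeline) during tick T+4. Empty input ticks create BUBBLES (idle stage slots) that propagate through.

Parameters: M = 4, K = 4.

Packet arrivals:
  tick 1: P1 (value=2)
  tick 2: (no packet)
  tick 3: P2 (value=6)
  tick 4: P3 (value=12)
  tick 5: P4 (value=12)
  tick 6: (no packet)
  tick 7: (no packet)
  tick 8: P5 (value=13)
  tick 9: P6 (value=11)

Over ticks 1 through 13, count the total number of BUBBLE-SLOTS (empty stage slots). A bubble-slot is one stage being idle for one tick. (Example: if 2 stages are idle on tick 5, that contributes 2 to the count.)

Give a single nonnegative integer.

Answer: 28

Derivation:
Tick 1: [PARSE:P1(v=2,ok=F), VALIDATE:-, TRANSFORM:-, EMIT:-] out:-; bubbles=3
Tick 2: [PARSE:-, VALIDATE:P1(v=2,ok=F), TRANSFORM:-, EMIT:-] out:-; bubbles=3
Tick 3: [PARSE:P2(v=6,ok=F), VALIDATE:-, TRANSFORM:P1(v=0,ok=F), EMIT:-] out:-; bubbles=2
Tick 4: [PARSE:P3(v=12,ok=F), VALIDATE:P2(v=6,ok=F), TRANSFORM:-, EMIT:P1(v=0,ok=F)] out:-; bubbles=1
Tick 5: [PARSE:P4(v=12,ok=F), VALIDATE:P3(v=12,ok=F), TRANSFORM:P2(v=0,ok=F), EMIT:-] out:P1(v=0); bubbles=1
Tick 6: [PARSE:-, VALIDATE:P4(v=12,ok=T), TRANSFORM:P3(v=0,ok=F), EMIT:P2(v=0,ok=F)] out:-; bubbles=1
Tick 7: [PARSE:-, VALIDATE:-, TRANSFORM:P4(v=48,ok=T), EMIT:P3(v=0,ok=F)] out:P2(v=0); bubbles=2
Tick 8: [PARSE:P5(v=13,ok=F), VALIDATE:-, TRANSFORM:-, EMIT:P4(v=48,ok=T)] out:P3(v=0); bubbles=2
Tick 9: [PARSE:P6(v=11,ok=F), VALIDATE:P5(v=13,ok=F), TRANSFORM:-, EMIT:-] out:P4(v=48); bubbles=2
Tick 10: [PARSE:-, VALIDATE:P6(v=11,ok=F), TRANSFORM:P5(v=0,ok=F), EMIT:-] out:-; bubbles=2
Tick 11: [PARSE:-, VALIDATE:-, TRANSFORM:P6(v=0,ok=F), EMIT:P5(v=0,ok=F)] out:-; bubbles=2
Tick 12: [PARSE:-, VALIDATE:-, TRANSFORM:-, EMIT:P6(v=0,ok=F)] out:P5(v=0); bubbles=3
Tick 13: [PARSE:-, VALIDATE:-, TRANSFORM:-, EMIT:-] out:P6(v=0); bubbles=4
Total bubble-slots: 28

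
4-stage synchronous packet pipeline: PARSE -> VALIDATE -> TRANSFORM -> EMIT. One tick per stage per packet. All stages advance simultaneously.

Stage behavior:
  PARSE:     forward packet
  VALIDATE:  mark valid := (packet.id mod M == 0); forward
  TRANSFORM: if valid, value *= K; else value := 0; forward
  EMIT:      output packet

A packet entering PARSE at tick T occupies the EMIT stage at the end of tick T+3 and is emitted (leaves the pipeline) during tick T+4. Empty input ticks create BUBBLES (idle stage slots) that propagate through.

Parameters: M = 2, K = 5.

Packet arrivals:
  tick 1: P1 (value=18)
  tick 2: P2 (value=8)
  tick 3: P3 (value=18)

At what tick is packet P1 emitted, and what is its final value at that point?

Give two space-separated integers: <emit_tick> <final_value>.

Tick 1: [PARSE:P1(v=18,ok=F), VALIDATE:-, TRANSFORM:-, EMIT:-] out:-; in:P1
Tick 2: [PARSE:P2(v=8,ok=F), VALIDATE:P1(v=18,ok=F), TRANSFORM:-, EMIT:-] out:-; in:P2
Tick 3: [PARSE:P3(v=18,ok=F), VALIDATE:P2(v=8,ok=T), TRANSFORM:P1(v=0,ok=F), EMIT:-] out:-; in:P3
Tick 4: [PARSE:-, VALIDATE:P3(v=18,ok=F), TRANSFORM:P2(v=40,ok=T), EMIT:P1(v=0,ok=F)] out:-; in:-
Tick 5: [PARSE:-, VALIDATE:-, TRANSFORM:P3(v=0,ok=F), EMIT:P2(v=40,ok=T)] out:P1(v=0); in:-
Tick 6: [PARSE:-, VALIDATE:-, TRANSFORM:-, EMIT:P3(v=0,ok=F)] out:P2(v=40); in:-
Tick 7: [PARSE:-, VALIDATE:-, TRANSFORM:-, EMIT:-] out:P3(v=0); in:-
P1: arrives tick 1, valid=False (id=1, id%2=1), emit tick 5, final value 0

Answer: 5 0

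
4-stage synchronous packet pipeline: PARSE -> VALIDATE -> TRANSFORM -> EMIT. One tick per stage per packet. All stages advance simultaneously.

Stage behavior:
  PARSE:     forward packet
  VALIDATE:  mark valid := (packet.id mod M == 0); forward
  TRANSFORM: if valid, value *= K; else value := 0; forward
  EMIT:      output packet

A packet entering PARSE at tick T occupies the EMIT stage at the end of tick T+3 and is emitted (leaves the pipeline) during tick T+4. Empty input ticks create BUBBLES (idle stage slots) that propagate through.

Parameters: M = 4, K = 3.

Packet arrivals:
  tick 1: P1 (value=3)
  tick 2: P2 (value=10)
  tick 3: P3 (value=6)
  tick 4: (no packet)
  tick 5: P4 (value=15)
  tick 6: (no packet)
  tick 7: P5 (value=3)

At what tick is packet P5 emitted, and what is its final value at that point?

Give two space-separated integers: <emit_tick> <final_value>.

Tick 1: [PARSE:P1(v=3,ok=F), VALIDATE:-, TRANSFORM:-, EMIT:-] out:-; in:P1
Tick 2: [PARSE:P2(v=10,ok=F), VALIDATE:P1(v=3,ok=F), TRANSFORM:-, EMIT:-] out:-; in:P2
Tick 3: [PARSE:P3(v=6,ok=F), VALIDATE:P2(v=10,ok=F), TRANSFORM:P1(v=0,ok=F), EMIT:-] out:-; in:P3
Tick 4: [PARSE:-, VALIDATE:P3(v=6,ok=F), TRANSFORM:P2(v=0,ok=F), EMIT:P1(v=0,ok=F)] out:-; in:-
Tick 5: [PARSE:P4(v=15,ok=F), VALIDATE:-, TRANSFORM:P3(v=0,ok=F), EMIT:P2(v=0,ok=F)] out:P1(v=0); in:P4
Tick 6: [PARSE:-, VALIDATE:P4(v=15,ok=T), TRANSFORM:-, EMIT:P3(v=0,ok=F)] out:P2(v=0); in:-
Tick 7: [PARSE:P5(v=3,ok=F), VALIDATE:-, TRANSFORM:P4(v=45,ok=T), EMIT:-] out:P3(v=0); in:P5
Tick 8: [PARSE:-, VALIDATE:P5(v=3,ok=F), TRANSFORM:-, EMIT:P4(v=45,ok=T)] out:-; in:-
Tick 9: [PARSE:-, VALIDATE:-, TRANSFORM:P5(v=0,ok=F), EMIT:-] out:P4(v=45); in:-
Tick 10: [PARSE:-, VALIDATE:-, TRANSFORM:-, EMIT:P5(v=0,ok=F)] out:-; in:-
Tick 11: [PARSE:-, VALIDATE:-, TRANSFORM:-, EMIT:-] out:P5(v=0); in:-
P5: arrives tick 7, valid=False (id=5, id%4=1), emit tick 11, final value 0

Answer: 11 0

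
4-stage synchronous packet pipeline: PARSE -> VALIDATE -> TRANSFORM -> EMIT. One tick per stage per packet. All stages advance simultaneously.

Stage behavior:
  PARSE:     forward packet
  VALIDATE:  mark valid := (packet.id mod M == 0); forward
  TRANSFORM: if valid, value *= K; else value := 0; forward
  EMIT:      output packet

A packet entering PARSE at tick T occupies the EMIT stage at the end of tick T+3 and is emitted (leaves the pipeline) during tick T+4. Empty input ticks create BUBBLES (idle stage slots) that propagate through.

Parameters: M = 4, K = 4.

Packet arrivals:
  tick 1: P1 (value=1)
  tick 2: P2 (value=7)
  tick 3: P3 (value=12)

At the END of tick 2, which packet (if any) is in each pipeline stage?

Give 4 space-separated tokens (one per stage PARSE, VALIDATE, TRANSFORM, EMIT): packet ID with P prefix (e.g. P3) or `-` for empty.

Answer: P2 P1 - -

Derivation:
Tick 1: [PARSE:P1(v=1,ok=F), VALIDATE:-, TRANSFORM:-, EMIT:-] out:-; in:P1
Tick 2: [PARSE:P2(v=7,ok=F), VALIDATE:P1(v=1,ok=F), TRANSFORM:-, EMIT:-] out:-; in:P2
At end of tick 2: ['P2', 'P1', '-', '-']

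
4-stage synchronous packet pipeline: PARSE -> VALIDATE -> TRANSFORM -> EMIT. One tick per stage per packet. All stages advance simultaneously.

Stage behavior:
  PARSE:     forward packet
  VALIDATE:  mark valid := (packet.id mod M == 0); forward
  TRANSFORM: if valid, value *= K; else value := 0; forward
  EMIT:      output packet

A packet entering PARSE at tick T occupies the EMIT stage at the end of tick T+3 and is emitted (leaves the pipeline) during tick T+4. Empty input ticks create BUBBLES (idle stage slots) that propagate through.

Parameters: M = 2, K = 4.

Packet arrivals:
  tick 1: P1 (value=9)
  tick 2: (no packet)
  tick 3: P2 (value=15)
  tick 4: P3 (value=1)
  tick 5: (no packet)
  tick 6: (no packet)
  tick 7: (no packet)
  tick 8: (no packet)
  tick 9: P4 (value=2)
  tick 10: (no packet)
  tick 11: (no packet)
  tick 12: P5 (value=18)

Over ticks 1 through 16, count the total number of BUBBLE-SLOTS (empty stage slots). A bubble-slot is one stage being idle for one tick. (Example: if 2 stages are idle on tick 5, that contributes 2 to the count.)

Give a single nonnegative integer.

Answer: 44

Derivation:
Tick 1: [PARSE:P1(v=9,ok=F), VALIDATE:-, TRANSFORM:-, EMIT:-] out:-; bubbles=3
Tick 2: [PARSE:-, VALIDATE:P1(v=9,ok=F), TRANSFORM:-, EMIT:-] out:-; bubbles=3
Tick 3: [PARSE:P2(v=15,ok=F), VALIDATE:-, TRANSFORM:P1(v=0,ok=F), EMIT:-] out:-; bubbles=2
Tick 4: [PARSE:P3(v=1,ok=F), VALIDATE:P2(v=15,ok=T), TRANSFORM:-, EMIT:P1(v=0,ok=F)] out:-; bubbles=1
Tick 5: [PARSE:-, VALIDATE:P3(v=1,ok=F), TRANSFORM:P2(v=60,ok=T), EMIT:-] out:P1(v=0); bubbles=2
Tick 6: [PARSE:-, VALIDATE:-, TRANSFORM:P3(v=0,ok=F), EMIT:P2(v=60,ok=T)] out:-; bubbles=2
Tick 7: [PARSE:-, VALIDATE:-, TRANSFORM:-, EMIT:P3(v=0,ok=F)] out:P2(v=60); bubbles=3
Tick 8: [PARSE:-, VALIDATE:-, TRANSFORM:-, EMIT:-] out:P3(v=0); bubbles=4
Tick 9: [PARSE:P4(v=2,ok=F), VALIDATE:-, TRANSFORM:-, EMIT:-] out:-; bubbles=3
Tick 10: [PARSE:-, VALIDATE:P4(v=2,ok=T), TRANSFORM:-, EMIT:-] out:-; bubbles=3
Tick 11: [PARSE:-, VALIDATE:-, TRANSFORM:P4(v=8,ok=T), EMIT:-] out:-; bubbles=3
Tick 12: [PARSE:P5(v=18,ok=F), VALIDATE:-, TRANSFORM:-, EMIT:P4(v=8,ok=T)] out:-; bubbles=2
Tick 13: [PARSE:-, VALIDATE:P5(v=18,ok=F), TRANSFORM:-, EMIT:-] out:P4(v=8); bubbles=3
Tick 14: [PARSE:-, VALIDATE:-, TRANSFORM:P5(v=0,ok=F), EMIT:-] out:-; bubbles=3
Tick 15: [PARSE:-, VALIDATE:-, TRANSFORM:-, EMIT:P5(v=0,ok=F)] out:-; bubbles=3
Tick 16: [PARSE:-, VALIDATE:-, TRANSFORM:-, EMIT:-] out:P5(v=0); bubbles=4
Total bubble-slots: 44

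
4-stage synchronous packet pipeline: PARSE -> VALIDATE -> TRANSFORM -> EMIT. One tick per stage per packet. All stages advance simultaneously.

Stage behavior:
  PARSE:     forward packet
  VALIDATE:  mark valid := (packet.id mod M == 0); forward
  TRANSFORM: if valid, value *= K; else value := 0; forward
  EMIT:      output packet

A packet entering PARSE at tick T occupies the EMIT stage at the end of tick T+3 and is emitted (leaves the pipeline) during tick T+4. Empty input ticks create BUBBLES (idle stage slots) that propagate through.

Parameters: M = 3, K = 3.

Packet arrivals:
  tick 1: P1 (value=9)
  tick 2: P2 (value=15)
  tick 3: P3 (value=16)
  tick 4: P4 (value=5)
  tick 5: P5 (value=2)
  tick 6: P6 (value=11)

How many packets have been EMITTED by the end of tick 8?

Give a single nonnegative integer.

Answer: 4

Derivation:
Tick 1: [PARSE:P1(v=9,ok=F), VALIDATE:-, TRANSFORM:-, EMIT:-] out:-; in:P1
Tick 2: [PARSE:P2(v=15,ok=F), VALIDATE:P1(v=9,ok=F), TRANSFORM:-, EMIT:-] out:-; in:P2
Tick 3: [PARSE:P3(v=16,ok=F), VALIDATE:P2(v=15,ok=F), TRANSFORM:P1(v=0,ok=F), EMIT:-] out:-; in:P3
Tick 4: [PARSE:P4(v=5,ok=F), VALIDATE:P3(v=16,ok=T), TRANSFORM:P2(v=0,ok=F), EMIT:P1(v=0,ok=F)] out:-; in:P4
Tick 5: [PARSE:P5(v=2,ok=F), VALIDATE:P4(v=5,ok=F), TRANSFORM:P3(v=48,ok=T), EMIT:P2(v=0,ok=F)] out:P1(v=0); in:P5
Tick 6: [PARSE:P6(v=11,ok=F), VALIDATE:P5(v=2,ok=F), TRANSFORM:P4(v=0,ok=F), EMIT:P3(v=48,ok=T)] out:P2(v=0); in:P6
Tick 7: [PARSE:-, VALIDATE:P6(v=11,ok=T), TRANSFORM:P5(v=0,ok=F), EMIT:P4(v=0,ok=F)] out:P3(v=48); in:-
Tick 8: [PARSE:-, VALIDATE:-, TRANSFORM:P6(v=33,ok=T), EMIT:P5(v=0,ok=F)] out:P4(v=0); in:-
Emitted by tick 8: ['P1', 'P2', 'P3', 'P4']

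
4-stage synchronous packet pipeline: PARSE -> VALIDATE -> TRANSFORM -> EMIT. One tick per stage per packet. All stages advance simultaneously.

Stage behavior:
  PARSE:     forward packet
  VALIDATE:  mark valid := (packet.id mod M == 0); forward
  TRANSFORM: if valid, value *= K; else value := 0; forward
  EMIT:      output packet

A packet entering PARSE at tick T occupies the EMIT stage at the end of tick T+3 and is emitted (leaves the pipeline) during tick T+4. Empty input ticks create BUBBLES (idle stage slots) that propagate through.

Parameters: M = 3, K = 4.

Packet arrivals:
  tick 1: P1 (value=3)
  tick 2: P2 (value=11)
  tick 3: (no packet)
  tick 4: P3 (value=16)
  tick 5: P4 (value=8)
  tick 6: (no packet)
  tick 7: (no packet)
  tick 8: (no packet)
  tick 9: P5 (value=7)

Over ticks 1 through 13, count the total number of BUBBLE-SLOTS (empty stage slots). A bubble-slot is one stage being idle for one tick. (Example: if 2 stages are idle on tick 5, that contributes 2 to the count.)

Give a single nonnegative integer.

Tick 1: [PARSE:P1(v=3,ok=F), VALIDATE:-, TRANSFORM:-, EMIT:-] out:-; bubbles=3
Tick 2: [PARSE:P2(v=11,ok=F), VALIDATE:P1(v=3,ok=F), TRANSFORM:-, EMIT:-] out:-; bubbles=2
Tick 3: [PARSE:-, VALIDATE:P2(v=11,ok=F), TRANSFORM:P1(v=0,ok=F), EMIT:-] out:-; bubbles=2
Tick 4: [PARSE:P3(v=16,ok=F), VALIDATE:-, TRANSFORM:P2(v=0,ok=F), EMIT:P1(v=0,ok=F)] out:-; bubbles=1
Tick 5: [PARSE:P4(v=8,ok=F), VALIDATE:P3(v=16,ok=T), TRANSFORM:-, EMIT:P2(v=0,ok=F)] out:P1(v=0); bubbles=1
Tick 6: [PARSE:-, VALIDATE:P4(v=8,ok=F), TRANSFORM:P3(v=64,ok=T), EMIT:-] out:P2(v=0); bubbles=2
Tick 7: [PARSE:-, VALIDATE:-, TRANSFORM:P4(v=0,ok=F), EMIT:P3(v=64,ok=T)] out:-; bubbles=2
Tick 8: [PARSE:-, VALIDATE:-, TRANSFORM:-, EMIT:P4(v=0,ok=F)] out:P3(v=64); bubbles=3
Tick 9: [PARSE:P5(v=7,ok=F), VALIDATE:-, TRANSFORM:-, EMIT:-] out:P4(v=0); bubbles=3
Tick 10: [PARSE:-, VALIDATE:P5(v=7,ok=F), TRANSFORM:-, EMIT:-] out:-; bubbles=3
Tick 11: [PARSE:-, VALIDATE:-, TRANSFORM:P5(v=0,ok=F), EMIT:-] out:-; bubbles=3
Tick 12: [PARSE:-, VALIDATE:-, TRANSFORM:-, EMIT:P5(v=0,ok=F)] out:-; bubbles=3
Tick 13: [PARSE:-, VALIDATE:-, TRANSFORM:-, EMIT:-] out:P5(v=0); bubbles=4
Total bubble-slots: 32

Answer: 32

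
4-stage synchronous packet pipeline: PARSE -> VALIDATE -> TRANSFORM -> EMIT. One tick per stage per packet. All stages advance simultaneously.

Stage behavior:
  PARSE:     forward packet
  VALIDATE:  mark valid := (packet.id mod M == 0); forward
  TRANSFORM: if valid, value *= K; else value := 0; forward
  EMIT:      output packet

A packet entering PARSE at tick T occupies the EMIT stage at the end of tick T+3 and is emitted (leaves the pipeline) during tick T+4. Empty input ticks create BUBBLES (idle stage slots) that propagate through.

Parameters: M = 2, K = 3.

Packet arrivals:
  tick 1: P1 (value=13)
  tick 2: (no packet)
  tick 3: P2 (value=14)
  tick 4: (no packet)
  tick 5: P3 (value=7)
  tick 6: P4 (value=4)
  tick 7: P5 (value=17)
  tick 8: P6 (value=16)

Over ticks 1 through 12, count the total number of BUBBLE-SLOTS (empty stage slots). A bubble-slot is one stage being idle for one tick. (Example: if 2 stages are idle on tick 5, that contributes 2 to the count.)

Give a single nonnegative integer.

Answer: 24

Derivation:
Tick 1: [PARSE:P1(v=13,ok=F), VALIDATE:-, TRANSFORM:-, EMIT:-] out:-; bubbles=3
Tick 2: [PARSE:-, VALIDATE:P1(v=13,ok=F), TRANSFORM:-, EMIT:-] out:-; bubbles=3
Tick 3: [PARSE:P2(v=14,ok=F), VALIDATE:-, TRANSFORM:P1(v=0,ok=F), EMIT:-] out:-; bubbles=2
Tick 4: [PARSE:-, VALIDATE:P2(v=14,ok=T), TRANSFORM:-, EMIT:P1(v=0,ok=F)] out:-; bubbles=2
Tick 5: [PARSE:P3(v=7,ok=F), VALIDATE:-, TRANSFORM:P2(v=42,ok=T), EMIT:-] out:P1(v=0); bubbles=2
Tick 6: [PARSE:P4(v=4,ok=F), VALIDATE:P3(v=7,ok=F), TRANSFORM:-, EMIT:P2(v=42,ok=T)] out:-; bubbles=1
Tick 7: [PARSE:P5(v=17,ok=F), VALIDATE:P4(v=4,ok=T), TRANSFORM:P3(v=0,ok=F), EMIT:-] out:P2(v=42); bubbles=1
Tick 8: [PARSE:P6(v=16,ok=F), VALIDATE:P5(v=17,ok=F), TRANSFORM:P4(v=12,ok=T), EMIT:P3(v=0,ok=F)] out:-; bubbles=0
Tick 9: [PARSE:-, VALIDATE:P6(v=16,ok=T), TRANSFORM:P5(v=0,ok=F), EMIT:P4(v=12,ok=T)] out:P3(v=0); bubbles=1
Tick 10: [PARSE:-, VALIDATE:-, TRANSFORM:P6(v=48,ok=T), EMIT:P5(v=0,ok=F)] out:P4(v=12); bubbles=2
Tick 11: [PARSE:-, VALIDATE:-, TRANSFORM:-, EMIT:P6(v=48,ok=T)] out:P5(v=0); bubbles=3
Tick 12: [PARSE:-, VALIDATE:-, TRANSFORM:-, EMIT:-] out:P6(v=48); bubbles=4
Total bubble-slots: 24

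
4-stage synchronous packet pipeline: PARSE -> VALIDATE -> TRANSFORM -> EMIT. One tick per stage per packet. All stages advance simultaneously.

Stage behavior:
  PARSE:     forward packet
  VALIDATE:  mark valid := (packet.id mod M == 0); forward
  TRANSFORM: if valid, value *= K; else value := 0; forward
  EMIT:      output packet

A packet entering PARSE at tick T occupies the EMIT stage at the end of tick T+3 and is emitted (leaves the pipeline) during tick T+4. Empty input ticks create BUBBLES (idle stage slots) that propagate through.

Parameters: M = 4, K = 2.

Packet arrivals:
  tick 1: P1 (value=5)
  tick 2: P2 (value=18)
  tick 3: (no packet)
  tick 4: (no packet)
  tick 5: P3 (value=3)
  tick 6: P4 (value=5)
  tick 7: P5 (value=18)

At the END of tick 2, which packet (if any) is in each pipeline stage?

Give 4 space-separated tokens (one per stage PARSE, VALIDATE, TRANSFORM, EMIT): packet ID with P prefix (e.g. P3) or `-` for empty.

Answer: P2 P1 - -

Derivation:
Tick 1: [PARSE:P1(v=5,ok=F), VALIDATE:-, TRANSFORM:-, EMIT:-] out:-; in:P1
Tick 2: [PARSE:P2(v=18,ok=F), VALIDATE:P1(v=5,ok=F), TRANSFORM:-, EMIT:-] out:-; in:P2
At end of tick 2: ['P2', 'P1', '-', '-']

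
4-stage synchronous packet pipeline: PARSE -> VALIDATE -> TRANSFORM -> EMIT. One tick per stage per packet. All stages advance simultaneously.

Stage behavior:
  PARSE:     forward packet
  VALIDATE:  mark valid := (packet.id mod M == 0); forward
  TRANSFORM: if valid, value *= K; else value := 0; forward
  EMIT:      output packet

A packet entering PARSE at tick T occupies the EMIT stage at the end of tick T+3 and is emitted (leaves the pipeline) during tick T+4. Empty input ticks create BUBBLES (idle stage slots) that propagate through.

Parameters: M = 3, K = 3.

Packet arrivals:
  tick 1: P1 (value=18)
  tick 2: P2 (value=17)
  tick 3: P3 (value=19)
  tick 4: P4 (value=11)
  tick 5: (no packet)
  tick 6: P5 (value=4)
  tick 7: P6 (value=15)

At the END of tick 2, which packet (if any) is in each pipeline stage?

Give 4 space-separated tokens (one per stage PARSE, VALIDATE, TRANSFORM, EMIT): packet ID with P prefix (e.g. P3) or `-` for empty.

Answer: P2 P1 - -

Derivation:
Tick 1: [PARSE:P1(v=18,ok=F), VALIDATE:-, TRANSFORM:-, EMIT:-] out:-; in:P1
Tick 2: [PARSE:P2(v=17,ok=F), VALIDATE:P1(v=18,ok=F), TRANSFORM:-, EMIT:-] out:-; in:P2
At end of tick 2: ['P2', 'P1', '-', '-']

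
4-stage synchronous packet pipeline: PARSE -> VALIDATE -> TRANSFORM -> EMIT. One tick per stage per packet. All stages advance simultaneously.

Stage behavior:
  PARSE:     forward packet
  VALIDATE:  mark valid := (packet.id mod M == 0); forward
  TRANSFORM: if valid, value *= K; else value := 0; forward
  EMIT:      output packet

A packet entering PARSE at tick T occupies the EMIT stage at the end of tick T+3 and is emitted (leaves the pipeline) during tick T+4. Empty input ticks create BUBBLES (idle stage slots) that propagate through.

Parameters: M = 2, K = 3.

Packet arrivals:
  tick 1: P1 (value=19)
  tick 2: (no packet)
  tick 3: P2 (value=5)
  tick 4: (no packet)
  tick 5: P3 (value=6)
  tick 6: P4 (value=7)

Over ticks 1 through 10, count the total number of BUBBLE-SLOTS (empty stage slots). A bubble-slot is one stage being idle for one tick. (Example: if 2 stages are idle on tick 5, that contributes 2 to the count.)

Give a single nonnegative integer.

Answer: 24

Derivation:
Tick 1: [PARSE:P1(v=19,ok=F), VALIDATE:-, TRANSFORM:-, EMIT:-] out:-; bubbles=3
Tick 2: [PARSE:-, VALIDATE:P1(v=19,ok=F), TRANSFORM:-, EMIT:-] out:-; bubbles=3
Tick 3: [PARSE:P2(v=5,ok=F), VALIDATE:-, TRANSFORM:P1(v=0,ok=F), EMIT:-] out:-; bubbles=2
Tick 4: [PARSE:-, VALIDATE:P2(v=5,ok=T), TRANSFORM:-, EMIT:P1(v=0,ok=F)] out:-; bubbles=2
Tick 5: [PARSE:P3(v=6,ok=F), VALIDATE:-, TRANSFORM:P2(v=15,ok=T), EMIT:-] out:P1(v=0); bubbles=2
Tick 6: [PARSE:P4(v=7,ok=F), VALIDATE:P3(v=6,ok=F), TRANSFORM:-, EMIT:P2(v=15,ok=T)] out:-; bubbles=1
Tick 7: [PARSE:-, VALIDATE:P4(v=7,ok=T), TRANSFORM:P3(v=0,ok=F), EMIT:-] out:P2(v=15); bubbles=2
Tick 8: [PARSE:-, VALIDATE:-, TRANSFORM:P4(v=21,ok=T), EMIT:P3(v=0,ok=F)] out:-; bubbles=2
Tick 9: [PARSE:-, VALIDATE:-, TRANSFORM:-, EMIT:P4(v=21,ok=T)] out:P3(v=0); bubbles=3
Tick 10: [PARSE:-, VALIDATE:-, TRANSFORM:-, EMIT:-] out:P4(v=21); bubbles=4
Total bubble-slots: 24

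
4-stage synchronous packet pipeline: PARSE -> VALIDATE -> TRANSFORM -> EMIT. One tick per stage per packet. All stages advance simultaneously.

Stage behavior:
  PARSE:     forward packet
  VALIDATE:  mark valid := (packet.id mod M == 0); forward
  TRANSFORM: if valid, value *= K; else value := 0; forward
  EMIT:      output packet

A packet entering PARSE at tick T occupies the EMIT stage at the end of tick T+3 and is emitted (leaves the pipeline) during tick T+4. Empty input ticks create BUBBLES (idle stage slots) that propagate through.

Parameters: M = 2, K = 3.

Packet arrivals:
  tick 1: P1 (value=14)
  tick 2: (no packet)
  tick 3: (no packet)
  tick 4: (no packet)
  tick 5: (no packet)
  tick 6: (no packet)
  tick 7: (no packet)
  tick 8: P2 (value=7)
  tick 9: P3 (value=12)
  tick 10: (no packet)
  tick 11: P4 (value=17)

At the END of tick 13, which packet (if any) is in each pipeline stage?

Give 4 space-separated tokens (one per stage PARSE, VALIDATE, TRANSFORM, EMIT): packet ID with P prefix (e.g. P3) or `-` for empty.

Answer: - - P4 -

Derivation:
Tick 1: [PARSE:P1(v=14,ok=F), VALIDATE:-, TRANSFORM:-, EMIT:-] out:-; in:P1
Tick 2: [PARSE:-, VALIDATE:P1(v=14,ok=F), TRANSFORM:-, EMIT:-] out:-; in:-
Tick 3: [PARSE:-, VALIDATE:-, TRANSFORM:P1(v=0,ok=F), EMIT:-] out:-; in:-
Tick 4: [PARSE:-, VALIDATE:-, TRANSFORM:-, EMIT:P1(v=0,ok=F)] out:-; in:-
Tick 5: [PARSE:-, VALIDATE:-, TRANSFORM:-, EMIT:-] out:P1(v=0); in:-
Tick 6: [PARSE:-, VALIDATE:-, TRANSFORM:-, EMIT:-] out:-; in:-
Tick 7: [PARSE:-, VALIDATE:-, TRANSFORM:-, EMIT:-] out:-; in:-
Tick 8: [PARSE:P2(v=7,ok=F), VALIDATE:-, TRANSFORM:-, EMIT:-] out:-; in:P2
Tick 9: [PARSE:P3(v=12,ok=F), VALIDATE:P2(v=7,ok=T), TRANSFORM:-, EMIT:-] out:-; in:P3
Tick 10: [PARSE:-, VALIDATE:P3(v=12,ok=F), TRANSFORM:P2(v=21,ok=T), EMIT:-] out:-; in:-
Tick 11: [PARSE:P4(v=17,ok=F), VALIDATE:-, TRANSFORM:P3(v=0,ok=F), EMIT:P2(v=21,ok=T)] out:-; in:P4
Tick 12: [PARSE:-, VALIDATE:P4(v=17,ok=T), TRANSFORM:-, EMIT:P3(v=0,ok=F)] out:P2(v=21); in:-
Tick 13: [PARSE:-, VALIDATE:-, TRANSFORM:P4(v=51,ok=T), EMIT:-] out:P3(v=0); in:-
At end of tick 13: ['-', '-', 'P4', '-']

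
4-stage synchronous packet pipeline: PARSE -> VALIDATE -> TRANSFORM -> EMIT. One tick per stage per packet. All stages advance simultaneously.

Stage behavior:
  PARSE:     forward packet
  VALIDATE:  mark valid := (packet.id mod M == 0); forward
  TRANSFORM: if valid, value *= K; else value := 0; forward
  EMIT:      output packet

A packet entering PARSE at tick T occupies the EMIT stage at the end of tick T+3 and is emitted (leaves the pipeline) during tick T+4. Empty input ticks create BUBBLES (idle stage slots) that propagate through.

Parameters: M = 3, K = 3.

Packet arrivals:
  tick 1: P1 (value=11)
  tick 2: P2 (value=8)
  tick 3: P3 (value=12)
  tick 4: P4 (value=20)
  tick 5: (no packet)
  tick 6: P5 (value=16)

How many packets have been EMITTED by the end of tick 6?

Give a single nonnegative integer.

Answer: 2

Derivation:
Tick 1: [PARSE:P1(v=11,ok=F), VALIDATE:-, TRANSFORM:-, EMIT:-] out:-; in:P1
Tick 2: [PARSE:P2(v=8,ok=F), VALIDATE:P1(v=11,ok=F), TRANSFORM:-, EMIT:-] out:-; in:P2
Tick 3: [PARSE:P3(v=12,ok=F), VALIDATE:P2(v=8,ok=F), TRANSFORM:P1(v=0,ok=F), EMIT:-] out:-; in:P3
Tick 4: [PARSE:P4(v=20,ok=F), VALIDATE:P3(v=12,ok=T), TRANSFORM:P2(v=0,ok=F), EMIT:P1(v=0,ok=F)] out:-; in:P4
Tick 5: [PARSE:-, VALIDATE:P4(v=20,ok=F), TRANSFORM:P3(v=36,ok=T), EMIT:P2(v=0,ok=F)] out:P1(v=0); in:-
Tick 6: [PARSE:P5(v=16,ok=F), VALIDATE:-, TRANSFORM:P4(v=0,ok=F), EMIT:P3(v=36,ok=T)] out:P2(v=0); in:P5
Emitted by tick 6: ['P1', 'P2']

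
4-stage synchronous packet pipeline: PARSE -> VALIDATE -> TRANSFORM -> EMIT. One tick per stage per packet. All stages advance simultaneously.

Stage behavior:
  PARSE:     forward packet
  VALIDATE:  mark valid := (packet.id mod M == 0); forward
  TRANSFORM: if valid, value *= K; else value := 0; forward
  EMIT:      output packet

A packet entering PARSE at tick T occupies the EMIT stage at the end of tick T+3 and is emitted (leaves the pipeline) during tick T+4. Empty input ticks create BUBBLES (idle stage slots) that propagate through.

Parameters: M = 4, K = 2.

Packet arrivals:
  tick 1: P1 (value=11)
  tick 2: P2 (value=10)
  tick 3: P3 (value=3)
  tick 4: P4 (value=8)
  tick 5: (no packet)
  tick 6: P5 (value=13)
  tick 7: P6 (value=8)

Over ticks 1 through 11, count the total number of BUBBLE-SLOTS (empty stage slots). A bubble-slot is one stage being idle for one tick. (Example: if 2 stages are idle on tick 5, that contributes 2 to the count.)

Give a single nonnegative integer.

Tick 1: [PARSE:P1(v=11,ok=F), VALIDATE:-, TRANSFORM:-, EMIT:-] out:-; bubbles=3
Tick 2: [PARSE:P2(v=10,ok=F), VALIDATE:P1(v=11,ok=F), TRANSFORM:-, EMIT:-] out:-; bubbles=2
Tick 3: [PARSE:P3(v=3,ok=F), VALIDATE:P2(v=10,ok=F), TRANSFORM:P1(v=0,ok=F), EMIT:-] out:-; bubbles=1
Tick 4: [PARSE:P4(v=8,ok=F), VALIDATE:P3(v=3,ok=F), TRANSFORM:P2(v=0,ok=F), EMIT:P1(v=0,ok=F)] out:-; bubbles=0
Tick 5: [PARSE:-, VALIDATE:P4(v=8,ok=T), TRANSFORM:P3(v=0,ok=F), EMIT:P2(v=0,ok=F)] out:P1(v=0); bubbles=1
Tick 6: [PARSE:P5(v=13,ok=F), VALIDATE:-, TRANSFORM:P4(v=16,ok=T), EMIT:P3(v=0,ok=F)] out:P2(v=0); bubbles=1
Tick 7: [PARSE:P6(v=8,ok=F), VALIDATE:P5(v=13,ok=F), TRANSFORM:-, EMIT:P4(v=16,ok=T)] out:P3(v=0); bubbles=1
Tick 8: [PARSE:-, VALIDATE:P6(v=8,ok=F), TRANSFORM:P5(v=0,ok=F), EMIT:-] out:P4(v=16); bubbles=2
Tick 9: [PARSE:-, VALIDATE:-, TRANSFORM:P6(v=0,ok=F), EMIT:P5(v=0,ok=F)] out:-; bubbles=2
Tick 10: [PARSE:-, VALIDATE:-, TRANSFORM:-, EMIT:P6(v=0,ok=F)] out:P5(v=0); bubbles=3
Tick 11: [PARSE:-, VALIDATE:-, TRANSFORM:-, EMIT:-] out:P6(v=0); bubbles=4
Total bubble-slots: 20

Answer: 20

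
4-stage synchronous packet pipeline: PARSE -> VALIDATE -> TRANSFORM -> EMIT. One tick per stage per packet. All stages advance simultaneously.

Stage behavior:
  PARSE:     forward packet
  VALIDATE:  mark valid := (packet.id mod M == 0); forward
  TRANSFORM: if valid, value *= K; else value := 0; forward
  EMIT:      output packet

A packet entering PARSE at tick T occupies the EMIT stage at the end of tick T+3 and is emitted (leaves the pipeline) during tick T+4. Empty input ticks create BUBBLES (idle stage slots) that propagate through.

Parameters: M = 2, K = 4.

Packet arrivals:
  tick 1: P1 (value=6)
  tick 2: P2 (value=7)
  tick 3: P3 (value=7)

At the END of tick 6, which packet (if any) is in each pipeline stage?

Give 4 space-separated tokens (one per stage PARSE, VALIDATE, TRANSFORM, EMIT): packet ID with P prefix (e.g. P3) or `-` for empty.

Answer: - - - P3

Derivation:
Tick 1: [PARSE:P1(v=6,ok=F), VALIDATE:-, TRANSFORM:-, EMIT:-] out:-; in:P1
Tick 2: [PARSE:P2(v=7,ok=F), VALIDATE:P1(v=6,ok=F), TRANSFORM:-, EMIT:-] out:-; in:P2
Tick 3: [PARSE:P3(v=7,ok=F), VALIDATE:P2(v=7,ok=T), TRANSFORM:P1(v=0,ok=F), EMIT:-] out:-; in:P3
Tick 4: [PARSE:-, VALIDATE:P3(v=7,ok=F), TRANSFORM:P2(v=28,ok=T), EMIT:P1(v=0,ok=F)] out:-; in:-
Tick 5: [PARSE:-, VALIDATE:-, TRANSFORM:P3(v=0,ok=F), EMIT:P2(v=28,ok=T)] out:P1(v=0); in:-
Tick 6: [PARSE:-, VALIDATE:-, TRANSFORM:-, EMIT:P3(v=0,ok=F)] out:P2(v=28); in:-
At end of tick 6: ['-', '-', '-', 'P3']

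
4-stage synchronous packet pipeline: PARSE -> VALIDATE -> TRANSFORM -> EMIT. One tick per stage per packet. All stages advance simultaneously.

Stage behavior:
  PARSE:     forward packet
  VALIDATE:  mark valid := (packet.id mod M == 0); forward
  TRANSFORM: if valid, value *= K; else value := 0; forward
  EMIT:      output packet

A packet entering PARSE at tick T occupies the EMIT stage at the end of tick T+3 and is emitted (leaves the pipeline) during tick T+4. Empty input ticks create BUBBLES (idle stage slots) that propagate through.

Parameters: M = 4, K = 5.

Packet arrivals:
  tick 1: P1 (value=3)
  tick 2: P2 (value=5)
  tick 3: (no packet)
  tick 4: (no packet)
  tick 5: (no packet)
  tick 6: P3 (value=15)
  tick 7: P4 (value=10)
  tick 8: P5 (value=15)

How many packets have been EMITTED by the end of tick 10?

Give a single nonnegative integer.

Tick 1: [PARSE:P1(v=3,ok=F), VALIDATE:-, TRANSFORM:-, EMIT:-] out:-; in:P1
Tick 2: [PARSE:P2(v=5,ok=F), VALIDATE:P1(v=3,ok=F), TRANSFORM:-, EMIT:-] out:-; in:P2
Tick 3: [PARSE:-, VALIDATE:P2(v=5,ok=F), TRANSFORM:P1(v=0,ok=F), EMIT:-] out:-; in:-
Tick 4: [PARSE:-, VALIDATE:-, TRANSFORM:P2(v=0,ok=F), EMIT:P1(v=0,ok=F)] out:-; in:-
Tick 5: [PARSE:-, VALIDATE:-, TRANSFORM:-, EMIT:P2(v=0,ok=F)] out:P1(v=0); in:-
Tick 6: [PARSE:P3(v=15,ok=F), VALIDATE:-, TRANSFORM:-, EMIT:-] out:P2(v=0); in:P3
Tick 7: [PARSE:P4(v=10,ok=F), VALIDATE:P3(v=15,ok=F), TRANSFORM:-, EMIT:-] out:-; in:P4
Tick 8: [PARSE:P5(v=15,ok=F), VALIDATE:P4(v=10,ok=T), TRANSFORM:P3(v=0,ok=F), EMIT:-] out:-; in:P5
Tick 9: [PARSE:-, VALIDATE:P5(v=15,ok=F), TRANSFORM:P4(v=50,ok=T), EMIT:P3(v=0,ok=F)] out:-; in:-
Tick 10: [PARSE:-, VALIDATE:-, TRANSFORM:P5(v=0,ok=F), EMIT:P4(v=50,ok=T)] out:P3(v=0); in:-
Emitted by tick 10: ['P1', 'P2', 'P3']

Answer: 3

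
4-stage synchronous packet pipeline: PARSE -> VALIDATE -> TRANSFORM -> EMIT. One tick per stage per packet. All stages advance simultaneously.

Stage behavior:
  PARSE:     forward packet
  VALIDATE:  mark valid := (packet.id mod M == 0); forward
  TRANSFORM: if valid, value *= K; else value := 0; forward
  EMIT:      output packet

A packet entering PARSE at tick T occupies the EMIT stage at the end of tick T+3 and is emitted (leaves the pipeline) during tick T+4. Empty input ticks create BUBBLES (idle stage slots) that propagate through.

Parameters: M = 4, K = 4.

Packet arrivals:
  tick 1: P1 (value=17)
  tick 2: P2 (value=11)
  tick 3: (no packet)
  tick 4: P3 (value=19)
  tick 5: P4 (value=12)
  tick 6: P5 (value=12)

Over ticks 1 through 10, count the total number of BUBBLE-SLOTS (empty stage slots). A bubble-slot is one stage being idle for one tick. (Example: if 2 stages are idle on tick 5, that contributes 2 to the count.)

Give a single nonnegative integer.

Tick 1: [PARSE:P1(v=17,ok=F), VALIDATE:-, TRANSFORM:-, EMIT:-] out:-; bubbles=3
Tick 2: [PARSE:P2(v=11,ok=F), VALIDATE:P1(v=17,ok=F), TRANSFORM:-, EMIT:-] out:-; bubbles=2
Tick 3: [PARSE:-, VALIDATE:P2(v=11,ok=F), TRANSFORM:P1(v=0,ok=F), EMIT:-] out:-; bubbles=2
Tick 4: [PARSE:P3(v=19,ok=F), VALIDATE:-, TRANSFORM:P2(v=0,ok=F), EMIT:P1(v=0,ok=F)] out:-; bubbles=1
Tick 5: [PARSE:P4(v=12,ok=F), VALIDATE:P3(v=19,ok=F), TRANSFORM:-, EMIT:P2(v=0,ok=F)] out:P1(v=0); bubbles=1
Tick 6: [PARSE:P5(v=12,ok=F), VALIDATE:P4(v=12,ok=T), TRANSFORM:P3(v=0,ok=F), EMIT:-] out:P2(v=0); bubbles=1
Tick 7: [PARSE:-, VALIDATE:P5(v=12,ok=F), TRANSFORM:P4(v=48,ok=T), EMIT:P3(v=0,ok=F)] out:-; bubbles=1
Tick 8: [PARSE:-, VALIDATE:-, TRANSFORM:P5(v=0,ok=F), EMIT:P4(v=48,ok=T)] out:P3(v=0); bubbles=2
Tick 9: [PARSE:-, VALIDATE:-, TRANSFORM:-, EMIT:P5(v=0,ok=F)] out:P4(v=48); bubbles=3
Tick 10: [PARSE:-, VALIDATE:-, TRANSFORM:-, EMIT:-] out:P5(v=0); bubbles=4
Total bubble-slots: 20

Answer: 20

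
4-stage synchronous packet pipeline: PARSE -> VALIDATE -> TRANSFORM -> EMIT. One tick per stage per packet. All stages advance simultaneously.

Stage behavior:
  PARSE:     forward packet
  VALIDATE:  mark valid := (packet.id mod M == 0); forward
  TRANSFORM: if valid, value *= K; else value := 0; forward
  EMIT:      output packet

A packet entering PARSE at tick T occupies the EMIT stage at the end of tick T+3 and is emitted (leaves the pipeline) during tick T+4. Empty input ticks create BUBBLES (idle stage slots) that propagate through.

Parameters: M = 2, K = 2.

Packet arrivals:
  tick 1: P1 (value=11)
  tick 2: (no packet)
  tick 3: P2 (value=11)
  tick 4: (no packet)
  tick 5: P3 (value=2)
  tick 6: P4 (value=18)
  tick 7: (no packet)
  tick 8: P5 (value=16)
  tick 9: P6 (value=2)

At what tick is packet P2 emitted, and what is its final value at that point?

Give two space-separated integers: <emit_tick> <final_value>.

Tick 1: [PARSE:P1(v=11,ok=F), VALIDATE:-, TRANSFORM:-, EMIT:-] out:-; in:P1
Tick 2: [PARSE:-, VALIDATE:P1(v=11,ok=F), TRANSFORM:-, EMIT:-] out:-; in:-
Tick 3: [PARSE:P2(v=11,ok=F), VALIDATE:-, TRANSFORM:P1(v=0,ok=F), EMIT:-] out:-; in:P2
Tick 4: [PARSE:-, VALIDATE:P2(v=11,ok=T), TRANSFORM:-, EMIT:P1(v=0,ok=F)] out:-; in:-
Tick 5: [PARSE:P3(v=2,ok=F), VALIDATE:-, TRANSFORM:P2(v=22,ok=T), EMIT:-] out:P1(v=0); in:P3
Tick 6: [PARSE:P4(v=18,ok=F), VALIDATE:P3(v=2,ok=F), TRANSFORM:-, EMIT:P2(v=22,ok=T)] out:-; in:P4
Tick 7: [PARSE:-, VALIDATE:P4(v=18,ok=T), TRANSFORM:P3(v=0,ok=F), EMIT:-] out:P2(v=22); in:-
Tick 8: [PARSE:P5(v=16,ok=F), VALIDATE:-, TRANSFORM:P4(v=36,ok=T), EMIT:P3(v=0,ok=F)] out:-; in:P5
Tick 9: [PARSE:P6(v=2,ok=F), VALIDATE:P5(v=16,ok=F), TRANSFORM:-, EMIT:P4(v=36,ok=T)] out:P3(v=0); in:P6
Tick 10: [PARSE:-, VALIDATE:P6(v=2,ok=T), TRANSFORM:P5(v=0,ok=F), EMIT:-] out:P4(v=36); in:-
Tick 11: [PARSE:-, VALIDATE:-, TRANSFORM:P6(v=4,ok=T), EMIT:P5(v=0,ok=F)] out:-; in:-
Tick 12: [PARSE:-, VALIDATE:-, TRANSFORM:-, EMIT:P6(v=4,ok=T)] out:P5(v=0); in:-
Tick 13: [PARSE:-, VALIDATE:-, TRANSFORM:-, EMIT:-] out:P6(v=4); in:-
P2: arrives tick 3, valid=True (id=2, id%2=0), emit tick 7, final value 22

Answer: 7 22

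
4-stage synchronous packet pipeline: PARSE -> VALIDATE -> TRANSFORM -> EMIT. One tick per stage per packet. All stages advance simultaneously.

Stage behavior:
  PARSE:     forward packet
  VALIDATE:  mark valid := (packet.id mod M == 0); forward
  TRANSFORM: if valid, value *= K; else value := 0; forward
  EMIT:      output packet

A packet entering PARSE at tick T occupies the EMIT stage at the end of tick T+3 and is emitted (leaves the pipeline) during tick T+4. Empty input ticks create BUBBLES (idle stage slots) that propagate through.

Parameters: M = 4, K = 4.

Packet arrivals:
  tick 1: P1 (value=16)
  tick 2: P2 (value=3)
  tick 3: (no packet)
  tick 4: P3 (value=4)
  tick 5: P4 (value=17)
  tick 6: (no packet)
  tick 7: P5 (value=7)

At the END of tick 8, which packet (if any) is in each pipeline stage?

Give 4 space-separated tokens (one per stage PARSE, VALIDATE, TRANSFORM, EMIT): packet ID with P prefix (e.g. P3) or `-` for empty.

Answer: - P5 - P4

Derivation:
Tick 1: [PARSE:P1(v=16,ok=F), VALIDATE:-, TRANSFORM:-, EMIT:-] out:-; in:P1
Tick 2: [PARSE:P2(v=3,ok=F), VALIDATE:P1(v=16,ok=F), TRANSFORM:-, EMIT:-] out:-; in:P2
Tick 3: [PARSE:-, VALIDATE:P2(v=3,ok=F), TRANSFORM:P1(v=0,ok=F), EMIT:-] out:-; in:-
Tick 4: [PARSE:P3(v=4,ok=F), VALIDATE:-, TRANSFORM:P2(v=0,ok=F), EMIT:P1(v=0,ok=F)] out:-; in:P3
Tick 5: [PARSE:P4(v=17,ok=F), VALIDATE:P3(v=4,ok=F), TRANSFORM:-, EMIT:P2(v=0,ok=F)] out:P1(v=0); in:P4
Tick 6: [PARSE:-, VALIDATE:P4(v=17,ok=T), TRANSFORM:P3(v=0,ok=F), EMIT:-] out:P2(v=0); in:-
Tick 7: [PARSE:P5(v=7,ok=F), VALIDATE:-, TRANSFORM:P4(v=68,ok=T), EMIT:P3(v=0,ok=F)] out:-; in:P5
Tick 8: [PARSE:-, VALIDATE:P5(v=7,ok=F), TRANSFORM:-, EMIT:P4(v=68,ok=T)] out:P3(v=0); in:-
At end of tick 8: ['-', 'P5', '-', 'P4']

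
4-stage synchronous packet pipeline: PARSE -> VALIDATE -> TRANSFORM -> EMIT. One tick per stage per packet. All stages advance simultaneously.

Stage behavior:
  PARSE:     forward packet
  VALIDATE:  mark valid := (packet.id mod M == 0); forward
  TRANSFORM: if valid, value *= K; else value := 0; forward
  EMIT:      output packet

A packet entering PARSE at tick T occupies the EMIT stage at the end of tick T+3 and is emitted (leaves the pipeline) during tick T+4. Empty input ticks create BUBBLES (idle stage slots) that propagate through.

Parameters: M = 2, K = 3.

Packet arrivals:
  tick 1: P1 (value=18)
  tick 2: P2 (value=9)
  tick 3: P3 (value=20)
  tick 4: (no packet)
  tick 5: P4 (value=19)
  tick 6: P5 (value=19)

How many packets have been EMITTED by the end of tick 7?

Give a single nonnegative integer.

Answer: 3

Derivation:
Tick 1: [PARSE:P1(v=18,ok=F), VALIDATE:-, TRANSFORM:-, EMIT:-] out:-; in:P1
Tick 2: [PARSE:P2(v=9,ok=F), VALIDATE:P1(v=18,ok=F), TRANSFORM:-, EMIT:-] out:-; in:P2
Tick 3: [PARSE:P3(v=20,ok=F), VALIDATE:P2(v=9,ok=T), TRANSFORM:P1(v=0,ok=F), EMIT:-] out:-; in:P3
Tick 4: [PARSE:-, VALIDATE:P3(v=20,ok=F), TRANSFORM:P2(v=27,ok=T), EMIT:P1(v=0,ok=F)] out:-; in:-
Tick 5: [PARSE:P4(v=19,ok=F), VALIDATE:-, TRANSFORM:P3(v=0,ok=F), EMIT:P2(v=27,ok=T)] out:P1(v=0); in:P4
Tick 6: [PARSE:P5(v=19,ok=F), VALIDATE:P4(v=19,ok=T), TRANSFORM:-, EMIT:P3(v=0,ok=F)] out:P2(v=27); in:P5
Tick 7: [PARSE:-, VALIDATE:P5(v=19,ok=F), TRANSFORM:P4(v=57,ok=T), EMIT:-] out:P3(v=0); in:-
Emitted by tick 7: ['P1', 'P2', 'P3']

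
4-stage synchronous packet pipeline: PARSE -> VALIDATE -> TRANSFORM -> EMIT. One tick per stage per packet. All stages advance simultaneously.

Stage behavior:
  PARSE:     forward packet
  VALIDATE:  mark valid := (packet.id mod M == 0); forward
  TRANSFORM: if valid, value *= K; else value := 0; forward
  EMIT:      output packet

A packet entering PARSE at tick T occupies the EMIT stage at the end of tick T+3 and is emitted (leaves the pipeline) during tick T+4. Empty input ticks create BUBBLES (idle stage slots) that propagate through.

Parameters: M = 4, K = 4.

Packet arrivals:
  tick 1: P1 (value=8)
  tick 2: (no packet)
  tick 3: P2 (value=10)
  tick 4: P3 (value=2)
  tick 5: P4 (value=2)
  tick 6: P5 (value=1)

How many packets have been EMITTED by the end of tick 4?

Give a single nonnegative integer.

Answer: 0

Derivation:
Tick 1: [PARSE:P1(v=8,ok=F), VALIDATE:-, TRANSFORM:-, EMIT:-] out:-; in:P1
Tick 2: [PARSE:-, VALIDATE:P1(v=8,ok=F), TRANSFORM:-, EMIT:-] out:-; in:-
Tick 3: [PARSE:P2(v=10,ok=F), VALIDATE:-, TRANSFORM:P1(v=0,ok=F), EMIT:-] out:-; in:P2
Tick 4: [PARSE:P3(v=2,ok=F), VALIDATE:P2(v=10,ok=F), TRANSFORM:-, EMIT:P1(v=0,ok=F)] out:-; in:P3
Emitted by tick 4: []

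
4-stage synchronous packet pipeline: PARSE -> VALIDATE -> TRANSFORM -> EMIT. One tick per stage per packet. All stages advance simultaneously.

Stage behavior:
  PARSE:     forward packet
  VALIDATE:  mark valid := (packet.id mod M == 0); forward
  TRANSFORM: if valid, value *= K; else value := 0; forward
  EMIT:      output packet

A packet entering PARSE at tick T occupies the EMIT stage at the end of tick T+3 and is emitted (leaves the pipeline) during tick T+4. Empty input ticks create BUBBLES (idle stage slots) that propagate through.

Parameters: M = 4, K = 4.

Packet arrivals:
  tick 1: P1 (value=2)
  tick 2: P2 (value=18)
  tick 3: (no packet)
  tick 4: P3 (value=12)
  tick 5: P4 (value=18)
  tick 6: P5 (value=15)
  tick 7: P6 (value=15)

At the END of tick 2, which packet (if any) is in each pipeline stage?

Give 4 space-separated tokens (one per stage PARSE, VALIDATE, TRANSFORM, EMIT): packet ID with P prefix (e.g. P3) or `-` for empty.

Answer: P2 P1 - -

Derivation:
Tick 1: [PARSE:P1(v=2,ok=F), VALIDATE:-, TRANSFORM:-, EMIT:-] out:-; in:P1
Tick 2: [PARSE:P2(v=18,ok=F), VALIDATE:P1(v=2,ok=F), TRANSFORM:-, EMIT:-] out:-; in:P2
At end of tick 2: ['P2', 'P1', '-', '-']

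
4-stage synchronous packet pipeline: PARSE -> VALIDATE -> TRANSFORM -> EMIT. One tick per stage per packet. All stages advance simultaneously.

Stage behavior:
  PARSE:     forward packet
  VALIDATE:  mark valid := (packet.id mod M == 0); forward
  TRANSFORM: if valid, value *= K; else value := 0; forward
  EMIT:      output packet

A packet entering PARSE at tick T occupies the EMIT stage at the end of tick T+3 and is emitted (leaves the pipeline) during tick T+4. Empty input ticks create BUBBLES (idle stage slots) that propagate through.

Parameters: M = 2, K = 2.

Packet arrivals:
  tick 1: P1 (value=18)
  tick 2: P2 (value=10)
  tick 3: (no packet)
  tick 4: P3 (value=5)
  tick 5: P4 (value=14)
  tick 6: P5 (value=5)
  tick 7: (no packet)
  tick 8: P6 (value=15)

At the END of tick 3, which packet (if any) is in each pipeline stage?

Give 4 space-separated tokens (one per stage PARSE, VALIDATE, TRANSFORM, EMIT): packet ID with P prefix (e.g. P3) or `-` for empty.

Answer: - P2 P1 -

Derivation:
Tick 1: [PARSE:P1(v=18,ok=F), VALIDATE:-, TRANSFORM:-, EMIT:-] out:-; in:P1
Tick 2: [PARSE:P2(v=10,ok=F), VALIDATE:P1(v=18,ok=F), TRANSFORM:-, EMIT:-] out:-; in:P2
Tick 3: [PARSE:-, VALIDATE:P2(v=10,ok=T), TRANSFORM:P1(v=0,ok=F), EMIT:-] out:-; in:-
At end of tick 3: ['-', 'P2', 'P1', '-']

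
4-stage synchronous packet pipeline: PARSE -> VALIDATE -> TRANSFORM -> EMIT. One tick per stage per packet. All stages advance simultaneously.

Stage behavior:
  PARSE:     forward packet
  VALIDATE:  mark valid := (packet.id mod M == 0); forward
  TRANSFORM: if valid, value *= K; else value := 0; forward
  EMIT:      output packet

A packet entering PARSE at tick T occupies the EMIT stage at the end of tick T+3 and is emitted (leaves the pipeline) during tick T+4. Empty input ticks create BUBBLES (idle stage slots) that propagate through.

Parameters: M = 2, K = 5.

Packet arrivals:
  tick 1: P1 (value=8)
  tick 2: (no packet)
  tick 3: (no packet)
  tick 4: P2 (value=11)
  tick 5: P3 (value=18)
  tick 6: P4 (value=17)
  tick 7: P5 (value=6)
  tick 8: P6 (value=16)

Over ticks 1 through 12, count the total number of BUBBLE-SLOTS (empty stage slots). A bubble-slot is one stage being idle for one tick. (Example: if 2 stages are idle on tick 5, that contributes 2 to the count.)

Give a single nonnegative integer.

Tick 1: [PARSE:P1(v=8,ok=F), VALIDATE:-, TRANSFORM:-, EMIT:-] out:-; bubbles=3
Tick 2: [PARSE:-, VALIDATE:P1(v=8,ok=F), TRANSFORM:-, EMIT:-] out:-; bubbles=3
Tick 3: [PARSE:-, VALIDATE:-, TRANSFORM:P1(v=0,ok=F), EMIT:-] out:-; bubbles=3
Tick 4: [PARSE:P2(v=11,ok=F), VALIDATE:-, TRANSFORM:-, EMIT:P1(v=0,ok=F)] out:-; bubbles=2
Tick 5: [PARSE:P3(v=18,ok=F), VALIDATE:P2(v=11,ok=T), TRANSFORM:-, EMIT:-] out:P1(v=0); bubbles=2
Tick 6: [PARSE:P4(v=17,ok=F), VALIDATE:P3(v=18,ok=F), TRANSFORM:P2(v=55,ok=T), EMIT:-] out:-; bubbles=1
Tick 7: [PARSE:P5(v=6,ok=F), VALIDATE:P4(v=17,ok=T), TRANSFORM:P3(v=0,ok=F), EMIT:P2(v=55,ok=T)] out:-; bubbles=0
Tick 8: [PARSE:P6(v=16,ok=F), VALIDATE:P5(v=6,ok=F), TRANSFORM:P4(v=85,ok=T), EMIT:P3(v=0,ok=F)] out:P2(v=55); bubbles=0
Tick 9: [PARSE:-, VALIDATE:P6(v=16,ok=T), TRANSFORM:P5(v=0,ok=F), EMIT:P4(v=85,ok=T)] out:P3(v=0); bubbles=1
Tick 10: [PARSE:-, VALIDATE:-, TRANSFORM:P6(v=80,ok=T), EMIT:P5(v=0,ok=F)] out:P4(v=85); bubbles=2
Tick 11: [PARSE:-, VALIDATE:-, TRANSFORM:-, EMIT:P6(v=80,ok=T)] out:P5(v=0); bubbles=3
Tick 12: [PARSE:-, VALIDATE:-, TRANSFORM:-, EMIT:-] out:P6(v=80); bubbles=4
Total bubble-slots: 24

Answer: 24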